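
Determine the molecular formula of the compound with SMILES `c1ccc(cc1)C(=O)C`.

Heavy atoms from the SMILES: 8 C, 1 O.
Implicit hydrogens by atom environment:
  5 × C (aromatic): 1 H each → 5
  1 × C: 3 H
  1 × C (aromatic): no H
  1 × C: no H
  1 × O: no H
  Total hydrogens = 8.
Molecular formula: C8H8O

C8H8O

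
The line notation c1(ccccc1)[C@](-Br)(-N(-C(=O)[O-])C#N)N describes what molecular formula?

C9H7BrN3O2-

Heavy atoms from the SMILES: 1 Br, 9 C, 3 N, 2 O.
Implicit hydrogens by atom environment:
  5 × C (aromatic): 1 H each → 5
  3 × C: no H
  2 × N: no H
  1 × Br: no H
  1 × C (aromatic): no H
  1 × N: 2 H
  1 × O: no H
  1 × O (charge -1): no H
  Total hydrogens = 7.
Net charge -1.
Molecular formula: C9H7BrN3O2-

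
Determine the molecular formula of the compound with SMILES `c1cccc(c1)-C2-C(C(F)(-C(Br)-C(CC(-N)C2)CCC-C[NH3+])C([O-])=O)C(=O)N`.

C20H29BrFN3O3

Heavy atoms from the SMILES: 1 Br, 20 C, 1 F, 3 N, 3 O.
Implicit hydrogens by atom environment:
  6 × C: 2 H each → 12
  5 × C: 1 H each → 5
  5 × C (aromatic): 1 H each → 5
  3 × C: no H
  2 × N: 2 H each → 4
  2 × O: no H
  1 × Br: no H
  1 × C (aromatic): no H
  1 × F: no H
  1 × N (charge +1): 3 H
  1 × O (charge -1): no H
  Total hydrogens = 29.
Molecular formula: C20H29BrFN3O3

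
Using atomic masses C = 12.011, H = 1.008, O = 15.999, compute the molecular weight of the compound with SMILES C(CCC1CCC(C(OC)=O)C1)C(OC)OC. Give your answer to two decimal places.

Molecular formula: C13H24O4.
M = 13×12.011 + 24×1.008 + 4×15.999 = 244.33 g/mol.

244.33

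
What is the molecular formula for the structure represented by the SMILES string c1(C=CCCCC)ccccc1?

C12H16

Heavy atoms from the SMILES: 12 C.
Implicit hydrogens by atom environment:
  5 × C (aromatic): 1 H each → 5
  3 × C: 2 H each → 6
  2 × C: 1 H each → 2
  1 × C: 3 H
  1 × C (aromatic): no H
  Total hydrogens = 16.
Molecular formula: C12H16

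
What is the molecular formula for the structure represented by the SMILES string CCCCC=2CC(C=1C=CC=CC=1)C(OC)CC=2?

C17H24O

Heavy atoms from the SMILES: 17 C, 1 O.
Implicit hydrogens by atom environment:
  5 × C: 2 H each → 10
  5 × C (aromatic): 1 H each → 5
  3 × C: 1 H each → 3
  2 × C: 3 H each → 6
  1 × C: no H
  1 × C (aromatic): no H
  1 × O: no H
  Total hydrogens = 24.
Molecular formula: C17H24O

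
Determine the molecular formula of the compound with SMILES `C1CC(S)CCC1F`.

C6H11FS

Heavy atoms from the SMILES: 6 C, 1 F, 1 S.
Implicit hydrogens by atom environment:
  4 × C: 2 H each → 8
  2 × C: 1 H each → 2
  1 × F: no H
  1 × S: 1 H
  Total hydrogens = 11.
Molecular formula: C6H11FS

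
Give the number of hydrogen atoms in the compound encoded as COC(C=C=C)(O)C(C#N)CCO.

13

Hydrogens are implicit in SMILES; fill each atom to its normal valence:
  3 × C: 2 H each → 6
  3 × C: no H
  2 × C: 1 H each → 2
  2 × O: 1 H each → 2
  1 × C: 3 H
  1 × N: no H
  1 × O: no H
  Total hydrogens = 13.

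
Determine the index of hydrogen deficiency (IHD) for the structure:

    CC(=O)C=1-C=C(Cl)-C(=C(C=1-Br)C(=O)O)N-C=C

7

Molecular formula from the SMILES: C11H9BrClNO3.
DoU = (2C + 2 + N − H − X)/2 = (2·11 + 2 + 1 − 9 − 2)/2 = 14/2 = 7.
(Structurally: 1 ring(s) + 6 π bond(s) = 7.)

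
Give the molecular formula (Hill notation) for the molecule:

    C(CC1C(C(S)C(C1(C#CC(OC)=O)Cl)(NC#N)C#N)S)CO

C14H16ClN3O3S2

Heavy atoms from the SMILES: 14 C, 1 Cl, 3 N, 3 O, 2 S.
Implicit hydrogens by atom environment:
  7 × C: no H
  3 × C: 2 H each → 6
  3 × C: 1 H each → 3
  2 × N: no H
  2 × O: no H
  2 × S: 1 H each → 2
  1 × C: 3 H
  1 × Cl: no H
  1 × N: 1 H
  1 × O: 1 H
  Total hydrogens = 16.
Molecular formula: C14H16ClN3O3S2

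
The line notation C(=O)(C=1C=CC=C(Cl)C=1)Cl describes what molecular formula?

C7H4Cl2O

Heavy atoms from the SMILES: 7 C, 2 Cl, 1 O.
Implicit hydrogens by atom environment:
  4 × C (aromatic): 1 H each → 4
  2 × C (aromatic): no H
  2 × Cl: no H
  1 × C: no H
  1 × O: no H
  Total hydrogens = 4.
Molecular formula: C7H4Cl2O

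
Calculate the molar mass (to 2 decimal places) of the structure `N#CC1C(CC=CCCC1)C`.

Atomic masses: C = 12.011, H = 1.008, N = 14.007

149.24

Molecular formula: C10H15N.
M = 10×12.011 + 15×1.008 + 1×14.007 = 149.24 g/mol.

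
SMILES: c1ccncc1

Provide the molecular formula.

Heavy atoms from the SMILES: 5 C, 1 N.
Implicit hydrogens by atom environment:
  5 × C (aromatic): 1 H each → 5
  1 × N (aromatic): no H
  Total hydrogens = 5.
Molecular formula: C5H5N

C5H5N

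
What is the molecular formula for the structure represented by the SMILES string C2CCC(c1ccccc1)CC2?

C12H16

Heavy atoms from the SMILES: 12 C.
Implicit hydrogens by atom environment:
  5 × C: 2 H each → 10
  5 × C (aromatic): 1 H each → 5
  1 × C: 1 H
  1 × C (aromatic): no H
  Total hydrogens = 16.
Molecular formula: C12H16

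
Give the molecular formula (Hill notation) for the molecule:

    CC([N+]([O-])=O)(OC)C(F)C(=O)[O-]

Heavy atoms from the SMILES: 5 C, 1 F, 1 N, 5 O.
Implicit hydrogens by atom environment:
  3 × O: no H
  2 × C: 3 H each → 6
  2 × C: no H
  2 × O (charge -1): no H
  1 × C: 1 H
  1 × F: no H
  1 × N (charge +1): no H
  Total hydrogens = 7.
Net charge -1.
Molecular formula: C5H7FNO5-

C5H7FNO5-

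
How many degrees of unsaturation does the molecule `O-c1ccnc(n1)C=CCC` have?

Molecular formula from the SMILES: C8H10N2O.
DoU = (2C + 2 + N − H − X)/2 = (2·8 + 2 + 2 − 10 − 0)/2 = 10/2 = 5.
(Structurally: 1 ring(s) + 4 π bond(s) = 5.)

5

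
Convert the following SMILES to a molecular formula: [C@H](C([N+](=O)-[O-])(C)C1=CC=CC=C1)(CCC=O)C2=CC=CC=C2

Heavy atoms from the SMILES: 18 C, 1 N, 3 O.
Implicit hydrogens by atom environment:
  10 × C (aromatic): 1 H each → 10
  2 × C: 2 H each → 4
  2 × C: 1 H each → 2
  2 × C (aromatic): no H
  2 × O: no H
  1 × C: 3 H
  1 × C: no H
  1 × N (charge +1): no H
  1 × O (charge -1): no H
  Total hydrogens = 19.
Molecular formula: C18H19NO3

C18H19NO3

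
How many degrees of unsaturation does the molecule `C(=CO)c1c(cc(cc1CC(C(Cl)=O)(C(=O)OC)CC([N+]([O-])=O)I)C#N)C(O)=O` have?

Molecular formula from the SMILES: C17H14ClIN2O8.
DoU = (2C + 2 + N − H − X)/2 = (2·17 + 2 + 2 − 14 − 2)/2 = 22/2 = 11.
(Structurally: 1 ring(s) + 10 π bond(s) = 11.)

11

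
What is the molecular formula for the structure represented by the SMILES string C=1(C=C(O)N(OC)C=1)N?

Heavy atoms from the SMILES: 5 C, 2 N, 2 O.
Implicit hydrogens by atom environment:
  2 × C (aromatic): 1 H each → 2
  2 × C (aromatic): no H
  1 × C: 3 H
  1 × N: 2 H
  1 × N (aromatic): no H
  1 × O: 1 H
  1 × O: no H
  Total hydrogens = 8.
Molecular formula: C5H8N2O2

C5H8N2O2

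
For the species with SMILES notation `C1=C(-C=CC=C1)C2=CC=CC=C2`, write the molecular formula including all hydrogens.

Heavy atoms from the SMILES: 12 C.
Implicit hydrogens by atom environment:
  10 × C (aromatic): 1 H each → 10
  2 × C (aromatic): no H
  Total hydrogens = 10.
Molecular formula: C12H10

C12H10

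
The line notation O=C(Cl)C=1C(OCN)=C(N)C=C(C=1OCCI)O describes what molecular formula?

Heavy atoms from the SMILES: 10 C, 1 Cl, 1 I, 2 N, 4 O.
Implicit hydrogens by atom environment:
  5 × C (aromatic): no H
  3 × C: 2 H each → 6
  3 × O: no H
  2 × N: 2 H each → 4
  1 × C (aromatic): 1 H
  1 × C: no H
  1 × Cl: no H
  1 × I: no H
  1 × O: 1 H
  Total hydrogens = 12.
Molecular formula: C10H12ClIN2O4

C10H12ClIN2O4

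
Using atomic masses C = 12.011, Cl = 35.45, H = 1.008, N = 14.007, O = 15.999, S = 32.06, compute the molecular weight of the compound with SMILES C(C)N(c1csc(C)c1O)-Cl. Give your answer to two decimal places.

Molecular formula: C7H10ClNOS.
M = 7×12.011 + 1×35.45 + 10×1.008 + 1×14.007 + 1×15.999 + 1×32.06 = 191.67 g/mol.

191.67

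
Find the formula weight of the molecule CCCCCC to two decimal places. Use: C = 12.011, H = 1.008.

86.18

Molecular formula: C6H14.
M = 6×12.011 + 14×1.008 = 86.18 g/mol.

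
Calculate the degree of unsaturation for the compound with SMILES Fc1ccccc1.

4

Molecular formula from the SMILES: C6H5F.
DoU = (2C + 2 + N − H − X)/2 = (2·6 + 2 + 0 − 5 − 1)/2 = 8/2 = 4.
(Structurally: 1 ring(s) + 3 π bond(s) = 4.)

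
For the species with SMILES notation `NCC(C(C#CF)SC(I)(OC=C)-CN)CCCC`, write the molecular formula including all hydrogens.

Heavy atoms from the SMILES: 13 C, 1 F, 1 I, 2 N, 1 O, 1 S.
Implicit hydrogens by atom environment:
  6 × C: 2 H each → 12
  3 × C: 1 H each → 3
  3 × C: no H
  2 × N: 2 H each → 4
  1 × C: 3 H
  1 × F: no H
  1 × I: no H
  1 × O: no H
  1 × S: no H
  Total hydrogens = 22.
Molecular formula: C13H22FIN2OS

C13H22FIN2OS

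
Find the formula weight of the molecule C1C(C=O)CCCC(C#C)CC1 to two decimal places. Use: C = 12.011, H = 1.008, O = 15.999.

164.25

Molecular formula: C11H16O.
M = 11×12.011 + 16×1.008 + 1×15.999 = 164.25 g/mol.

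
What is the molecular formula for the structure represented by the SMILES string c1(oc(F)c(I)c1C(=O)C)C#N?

Heavy atoms from the SMILES: 7 C, 1 F, 1 I, 1 N, 2 O.
Implicit hydrogens by atom environment:
  4 × C (aromatic): no H
  2 × C: no H
  1 × C: 3 H
  1 × F: no H
  1 × I: no H
  1 × N: no H
  1 × O (aromatic): no H
  1 × O: no H
  Total hydrogens = 3.
Molecular formula: C7H3FINO2

C7H3FINO2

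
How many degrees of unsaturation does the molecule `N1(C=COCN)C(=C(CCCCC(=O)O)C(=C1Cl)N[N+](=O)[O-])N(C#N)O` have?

Molecular formula from the SMILES: C13H17ClN6O6.
DoU = (2C + 2 + N − H − X)/2 = (2·13 + 2 + 6 − 17 − 1)/2 = 16/2 = 8.
(Structurally: 1 ring(s) + 7 π bond(s) = 8.)

8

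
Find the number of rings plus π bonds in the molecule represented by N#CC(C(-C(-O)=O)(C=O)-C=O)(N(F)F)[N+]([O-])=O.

Molecular formula from the SMILES: C6H3F2N3O6.
DoU = (2C + 2 + N − H − X)/2 = (2·6 + 2 + 3 − 3 − 2)/2 = 12/2 = 6.
(Structurally: 0 ring(s) + 6 π bond(s) = 6.)

6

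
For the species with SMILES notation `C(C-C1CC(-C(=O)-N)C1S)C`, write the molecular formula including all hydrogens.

C8H15NOS

Heavy atoms from the SMILES: 8 C, 1 N, 1 O, 1 S.
Implicit hydrogens by atom environment:
  3 × C: 2 H each → 6
  3 × C: 1 H each → 3
  1 × C: 3 H
  1 × C: no H
  1 × N: 2 H
  1 × O: no H
  1 × S: 1 H
  Total hydrogens = 15.
Molecular formula: C8H15NOS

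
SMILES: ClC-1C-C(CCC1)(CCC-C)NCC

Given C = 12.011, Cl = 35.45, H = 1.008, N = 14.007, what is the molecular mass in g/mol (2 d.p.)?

Molecular formula: C12H24ClN.
M = 12×12.011 + 1×35.45 + 24×1.008 + 1×14.007 = 217.78 g/mol.

217.78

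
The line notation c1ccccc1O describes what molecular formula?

C6H6O

Heavy atoms from the SMILES: 6 C, 1 O.
Implicit hydrogens by atom environment:
  5 × C (aromatic): 1 H each → 5
  1 × C (aromatic): no H
  1 × O: 1 H
  Total hydrogens = 6.
Molecular formula: C6H6O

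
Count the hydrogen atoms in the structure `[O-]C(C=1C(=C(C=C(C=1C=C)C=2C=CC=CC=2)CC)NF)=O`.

Hydrogens are implicit in SMILES; fill each atom to its normal valence:
  6 × C (aromatic): 1 H each → 6
  6 × C (aromatic): no H
  2 × C: 2 H each → 4
  1 × C: 3 H
  1 × C: 1 H
  1 × C: no H
  1 × F: no H
  1 × N: 1 H
  1 × O: no H
  1 × O (charge -1): no H
  Total hydrogens = 15.

15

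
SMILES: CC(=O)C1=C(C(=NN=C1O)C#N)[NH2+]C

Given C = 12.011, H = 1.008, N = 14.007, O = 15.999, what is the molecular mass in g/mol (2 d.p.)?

193.19

Molecular formula: C8H9N4O2+.
M = 8×12.011 + 9×1.008 + 4×14.007 + 2×15.999 = 193.19 g/mol.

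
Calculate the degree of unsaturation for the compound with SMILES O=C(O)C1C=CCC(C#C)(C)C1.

Molecular formula from the SMILES: C10H12O2.
DoU = (2C + 2 + N − H − X)/2 = (2·10 + 2 + 0 − 12 − 0)/2 = 10/2 = 5.
(Structurally: 1 ring(s) + 4 π bond(s) = 5.)

5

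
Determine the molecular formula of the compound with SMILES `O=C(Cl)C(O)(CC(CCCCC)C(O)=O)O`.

Heavy atoms from the SMILES: 10 C, 1 Cl, 5 O.
Implicit hydrogens by atom environment:
  5 × C: 2 H each → 10
  3 × C: no H
  3 × O: 1 H each → 3
  2 × O: no H
  1 × C: 3 H
  1 × C: 1 H
  1 × Cl: no H
  Total hydrogens = 17.
Molecular formula: C10H17ClO5

C10H17ClO5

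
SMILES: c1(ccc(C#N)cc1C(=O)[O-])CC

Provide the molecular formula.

Heavy atoms from the SMILES: 10 C, 1 N, 2 O.
Implicit hydrogens by atom environment:
  3 × C (aromatic): 1 H each → 3
  3 × C (aromatic): no H
  2 × C: no H
  1 × C: 3 H
  1 × C: 2 H
  1 × N: no H
  1 × O: no H
  1 × O (charge -1): no H
  Total hydrogens = 8.
Net charge -1.
Molecular formula: C10H8NO2-

C10H8NO2-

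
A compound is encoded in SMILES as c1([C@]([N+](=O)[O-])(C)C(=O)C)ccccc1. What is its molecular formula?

C10H11NO3

Heavy atoms from the SMILES: 10 C, 1 N, 3 O.
Implicit hydrogens by atom environment:
  5 × C (aromatic): 1 H each → 5
  2 × C: 3 H each → 6
  2 × C: no H
  2 × O: no H
  1 × C (aromatic): no H
  1 × N (charge +1): no H
  1 × O (charge -1): no H
  Total hydrogens = 11.
Molecular formula: C10H11NO3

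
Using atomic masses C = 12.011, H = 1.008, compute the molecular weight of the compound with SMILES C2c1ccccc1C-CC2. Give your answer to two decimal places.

Molecular formula: C10H12.
M = 10×12.011 + 12×1.008 = 132.21 g/mol.

132.21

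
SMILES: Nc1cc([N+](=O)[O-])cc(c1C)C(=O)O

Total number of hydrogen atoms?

Hydrogens are implicit in SMILES; fill each atom to its normal valence:
  4 × C (aromatic): no H
  2 × C (aromatic): 1 H each → 2
  2 × O: no H
  1 × C: 3 H
  1 × C: no H
  1 × N: 2 H
  1 × N (charge +1): no H
  1 × O: 1 H
  1 × O (charge -1): no H
  Total hydrogens = 8.

8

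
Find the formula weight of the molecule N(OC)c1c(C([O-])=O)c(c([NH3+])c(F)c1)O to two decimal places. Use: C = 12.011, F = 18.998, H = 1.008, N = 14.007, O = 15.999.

216.17

Molecular formula: C8H9FN2O4.
M = 8×12.011 + 1×18.998 + 9×1.008 + 2×14.007 + 4×15.999 = 216.17 g/mol.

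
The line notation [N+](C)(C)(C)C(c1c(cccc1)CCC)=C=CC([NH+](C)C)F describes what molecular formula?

Heavy atoms from the SMILES: 18 C, 1 F, 2 N.
Implicit hydrogens by atom environment:
  6 × C: 3 H each → 18
  4 × C (aromatic): 1 H each → 4
  2 × C: 2 H each → 4
  2 × C: 1 H each → 2
  2 × C: no H
  2 × C (aromatic): no H
  1 × F: no H
  1 × N (charge +1): 1 H
  1 × N (charge +1): no H
  Total hydrogens = 29.
Net charge +2.
Molecular formula: [C18H29FN2]2+

[C18H29FN2]2+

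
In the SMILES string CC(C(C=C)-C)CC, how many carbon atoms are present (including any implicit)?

The symbol for carbon appears 8 times in the SMILES.

8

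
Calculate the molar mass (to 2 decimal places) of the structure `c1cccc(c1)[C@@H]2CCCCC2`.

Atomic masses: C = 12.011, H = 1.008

160.26

Molecular formula: C12H16.
M = 12×12.011 + 16×1.008 = 160.26 g/mol.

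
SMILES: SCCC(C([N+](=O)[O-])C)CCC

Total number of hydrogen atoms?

17

Hydrogens are implicit in SMILES; fill each atom to its normal valence:
  4 × C: 2 H each → 8
  2 × C: 3 H each → 6
  2 × C: 1 H each → 2
  1 × N (charge +1): no H
  1 × O: no H
  1 × O (charge -1): no H
  1 × S: 1 H
  Total hydrogens = 17.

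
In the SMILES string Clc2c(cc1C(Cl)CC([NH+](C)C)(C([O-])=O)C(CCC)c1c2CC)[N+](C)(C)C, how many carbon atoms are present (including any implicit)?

21

The symbol for carbon appears 21 times in the SMILES. Lowercase c denotes aromatic carbon and counts toward C.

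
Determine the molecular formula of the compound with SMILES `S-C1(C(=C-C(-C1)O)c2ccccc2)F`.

Heavy atoms from the SMILES: 11 C, 1 F, 1 O, 1 S.
Implicit hydrogens by atom environment:
  5 × C (aromatic): 1 H each → 5
  2 × C: 1 H each → 2
  2 × C: no H
  1 × C: 2 H
  1 × C (aromatic): no H
  1 × F: no H
  1 × O: 1 H
  1 × S: 1 H
  Total hydrogens = 11.
Molecular formula: C11H11FOS

C11H11FOS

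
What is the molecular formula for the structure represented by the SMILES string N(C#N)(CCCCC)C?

Heavy atoms from the SMILES: 7 C, 2 N.
Implicit hydrogens by atom environment:
  4 × C: 2 H each → 8
  2 × C: 3 H each → 6
  2 × N: no H
  1 × C: no H
  Total hydrogens = 14.
Molecular formula: C7H14N2

C7H14N2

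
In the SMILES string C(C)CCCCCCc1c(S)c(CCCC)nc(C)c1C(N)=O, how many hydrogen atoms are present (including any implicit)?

Hydrogens are implicit in SMILES; fill each atom to its normal valence:
  10 × C: 2 H each → 20
  5 × C (aromatic): no H
  3 × C: 3 H each → 9
  1 × C: no H
  1 × N: 2 H
  1 × N (aromatic): no H
  1 × O: no H
  1 × S: 1 H
  Total hydrogens = 32.

32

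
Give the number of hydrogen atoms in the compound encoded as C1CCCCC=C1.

12

Hydrogens are implicit in SMILES; fill each atom to its normal valence:
  5 × C: 2 H each → 10
  2 × C: 1 H each → 2
  Total hydrogens = 12.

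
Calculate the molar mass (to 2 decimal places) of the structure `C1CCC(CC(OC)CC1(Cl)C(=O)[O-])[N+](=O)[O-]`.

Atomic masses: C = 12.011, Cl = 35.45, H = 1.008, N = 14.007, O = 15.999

264.68

Molecular formula: C10H15ClNO5-.
M = 10×12.011 + 1×35.45 + 15×1.008 + 1×14.007 + 5×15.999 = 264.68 g/mol.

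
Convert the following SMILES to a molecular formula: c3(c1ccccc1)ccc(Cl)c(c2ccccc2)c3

C18H13Cl

Heavy atoms from the SMILES: 18 C, 1 Cl.
Implicit hydrogens by atom environment:
  13 × C (aromatic): 1 H each → 13
  5 × C (aromatic): no H
  1 × Cl: no H
  Total hydrogens = 13.
Molecular formula: C18H13Cl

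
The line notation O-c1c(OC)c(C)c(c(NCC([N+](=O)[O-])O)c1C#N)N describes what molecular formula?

Heavy atoms from the SMILES: 11 C, 4 N, 5 O.
Implicit hydrogens by atom environment:
  6 × C (aromatic): no H
  2 × C: 3 H each → 6
  2 × O: 1 H each → 2
  2 × O: no H
  1 × C: 2 H
  1 × C: 1 H
  1 × C: no H
  1 × N: 2 H
  1 × N: 1 H
  1 × N: no H
  1 × N (charge +1): no H
  1 × O (charge -1): no H
  Total hydrogens = 14.
Molecular formula: C11H14N4O5

C11H14N4O5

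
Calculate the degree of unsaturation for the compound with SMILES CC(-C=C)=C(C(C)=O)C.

3

Molecular formula from the SMILES: C8H12O.
DoU = (2C + 2 + N − H − X)/2 = (2·8 + 2 + 0 − 12 − 0)/2 = 6/2 = 3.
(Structurally: 0 ring(s) + 3 π bond(s) = 3.)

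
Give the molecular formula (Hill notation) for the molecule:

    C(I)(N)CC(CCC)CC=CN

Heavy atoms from the SMILES: 9 C, 1 I, 2 N.
Implicit hydrogens by atom environment:
  4 × C: 2 H each → 8
  4 × C: 1 H each → 4
  2 × N: 2 H each → 4
  1 × C: 3 H
  1 × I: no H
  Total hydrogens = 19.
Molecular formula: C9H19IN2

C9H19IN2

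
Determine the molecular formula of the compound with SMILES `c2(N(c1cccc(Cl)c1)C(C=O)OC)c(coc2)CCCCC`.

Heavy atoms from the SMILES: 18 C, 1 Cl, 1 N, 3 O.
Implicit hydrogens by atom environment:
  6 × C (aromatic): 1 H each → 6
  4 × C: 2 H each → 8
  4 × C (aromatic): no H
  2 × C: 3 H each → 6
  2 × C: 1 H each → 2
  2 × O: no H
  1 × Cl: no H
  1 × N: no H
  1 × O (aromatic): no H
  Total hydrogens = 22.
Molecular formula: C18H22ClNO3

C18H22ClNO3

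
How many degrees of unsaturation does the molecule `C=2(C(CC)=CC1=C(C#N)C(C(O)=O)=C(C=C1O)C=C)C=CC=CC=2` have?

Molecular formula from the SMILES: C20H17NO3.
DoU = (2C + 2 + N − H − X)/2 = (2·20 + 2 + 1 − 17 − 0)/2 = 26/2 = 13.
(Structurally: 2 ring(s) + 11 π bond(s) = 13.)

13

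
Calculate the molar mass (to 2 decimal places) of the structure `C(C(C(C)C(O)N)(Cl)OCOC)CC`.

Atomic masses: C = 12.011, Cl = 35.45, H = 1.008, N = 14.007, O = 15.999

225.71

Molecular formula: C9H20ClNO3.
M = 9×12.011 + 1×35.45 + 20×1.008 + 1×14.007 + 3×15.999 = 225.71 g/mol.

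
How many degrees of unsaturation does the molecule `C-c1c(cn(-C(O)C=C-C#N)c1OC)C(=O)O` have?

Molecular formula from the SMILES: C11H12N2O4.
DoU = (2C + 2 + N − H − X)/2 = (2·11 + 2 + 2 − 12 − 0)/2 = 14/2 = 7.
(Structurally: 1 ring(s) + 6 π bond(s) = 7.)

7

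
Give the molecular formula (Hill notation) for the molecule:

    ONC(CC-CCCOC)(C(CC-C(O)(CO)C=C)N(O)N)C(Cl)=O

C15H30ClN3O6

Heavy atoms from the SMILES: 15 C, 1 Cl, 3 N, 6 O.
Implicit hydrogens by atom environment:
  9 × C: 2 H each → 18
  4 × O: 1 H each → 4
  3 × C: no H
  2 × C: 1 H each → 2
  2 × O: no H
  1 × C: 3 H
  1 × Cl: no H
  1 × N: 2 H
  1 × N: 1 H
  1 × N: no H
  Total hydrogens = 30.
Molecular formula: C15H30ClN3O6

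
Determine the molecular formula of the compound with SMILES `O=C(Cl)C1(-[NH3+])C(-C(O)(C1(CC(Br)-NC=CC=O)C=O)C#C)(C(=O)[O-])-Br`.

C14H13Br2ClN2O6

Heavy atoms from the SMILES: 2 Br, 14 C, 1 Cl, 2 N, 6 O.
Implicit hydrogens by atom environment:
  7 × C: no H
  6 × C: 1 H each → 6
  4 × O: no H
  2 × Br: no H
  1 × C: 2 H
  1 × Cl: no H
  1 × N (charge +1): 3 H
  1 × N: 1 H
  1 × O: 1 H
  1 × O (charge -1): no H
  Total hydrogens = 13.
Molecular formula: C14H13Br2ClN2O6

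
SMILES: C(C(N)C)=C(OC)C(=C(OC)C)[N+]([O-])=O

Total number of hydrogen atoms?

Hydrogens are implicit in SMILES; fill each atom to its normal valence:
  4 × C: 3 H each → 12
  3 × C: no H
  3 × O: no H
  2 × C: 1 H each → 2
  1 × N: 2 H
  1 × N (charge +1): no H
  1 × O (charge -1): no H
  Total hydrogens = 16.

16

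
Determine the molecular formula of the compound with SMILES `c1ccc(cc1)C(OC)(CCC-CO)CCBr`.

C14H21BrO2

Heavy atoms from the SMILES: 1 Br, 14 C, 2 O.
Implicit hydrogens by atom environment:
  6 × C: 2 H each → 12
  5 × C (aromatic): 1 H each → 5
  1 × Br: no H
  1 × C: 3 H
  1 × C: no H
  1 × C (aromatic): no H
  1 × O: 1 H
  1 × O: no H
  Total hydrogens = 21.
Molecular formula: C14H21BrO2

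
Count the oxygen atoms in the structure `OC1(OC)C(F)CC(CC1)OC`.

The symbol for oxygen appears 3 times in the SMILES.

3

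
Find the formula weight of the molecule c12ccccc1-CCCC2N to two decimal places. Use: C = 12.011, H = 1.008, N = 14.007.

Molecular formula: C10H13N.
M = 10×12.011 + 13×1.008 + 1×14.007 = 147.22 g/mol.

147.22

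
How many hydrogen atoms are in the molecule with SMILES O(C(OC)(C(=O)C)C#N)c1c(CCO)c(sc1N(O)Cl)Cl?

Hydrogens are implicit in SMILES; fill each atom to its normal valence:
  4 × C (aromatic): no H
  3 × C: no H
  3 × O: no H
  2 × C: 3 H each → 6
  2 × C: 2 H each → 4
  2 × Cl: no H
  2 × N: no H
  2 × O: 1 H each → 2
  1 × S (aromatic): no H
  Total hydrogens = 12.

12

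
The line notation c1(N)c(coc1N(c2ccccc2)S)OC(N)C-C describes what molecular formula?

Heavy atoms from the SMILES: 13 C, 3 N, 2 O, 1 S.
Implicit hydrogens by atom environment:
  6 × C (aromatic): 1 H each → 6
  4 × C (aromatic): no H
  2 × N: 2 H each → 4
  1 × C: 3 H
  1 × C: 2 H
  1 × C: 1 H
  1 × N: no H
  1 × O (aromatic): no H
  1 × O: no H
  1 × S: 1 H
  Total hydrogens = 17.
Molecular formula: C13H17N3O2S

C13H17N3O2S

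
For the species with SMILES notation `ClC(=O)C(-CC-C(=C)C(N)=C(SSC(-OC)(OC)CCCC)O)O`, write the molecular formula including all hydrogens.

C15H26ClNO5S2

Heavy atoms from the SMILES: 15 C, 1 Cl, 1 N, 5 O, 2 S.
Implicit hydrogens by atom environment:
  6 × C: 2 H each → 12
  5 × C: no H
  3 × C: 3 H each → 9
  3 × O: no H
  2 × O: 1 H each → 2
  2 × S: no H
  1 × C: 1 H
  1 × Cl: no H
  1 × N: 2 H
  Total hydrogens = 26.
Molecular formula: C15H26ClNO5S2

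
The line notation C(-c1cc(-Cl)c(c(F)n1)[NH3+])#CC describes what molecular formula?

Heavy atoms from the SMILES: 8 C, 1 Cl, 1 F, 2 N.
Implicit hydrogens by atom environment:
  4 × C (aromatic): no H
  2 × C: no H
  1 × C: 3 H
  1 × C (aromatic): 1 H
  1 × Cl: no H
  1 × F: no H
  1 × N (charge +1): 3 H
  1 × N (aromatic): no H
  Total hydrogens = 7.
Net charge +1.
Molecular formula: C8H7ClFN2+

C8H7ClFN2+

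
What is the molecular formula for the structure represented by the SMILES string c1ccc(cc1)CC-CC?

Heavy atoms from the SMILES: 10 C.
Implicit hydrogens by atom environment:
  5 × C (aromatic): 1 H each → 5
  3 × C: 2 H each → 6
  1 × C: 3 H
  1 × C (aromatic): no H
  Total hydrogens = 14.
Molecular formula: C10H14

C10H14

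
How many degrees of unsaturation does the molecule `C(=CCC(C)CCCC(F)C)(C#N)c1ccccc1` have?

Molecular formula from the SMILES: C17H22FN.
DoU = (2C + 2 + N − H − X)/2 = (2·17 + 2 + 1 − 22 − 1)/2 = 14/2 = 7.
(Structurally: 1 ring(s) + 6 π bond(s) = 7.)

7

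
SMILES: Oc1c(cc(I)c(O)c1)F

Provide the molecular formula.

Heavy atoms from the SMILES: 6 C, 1 F, 1 I, 2 O.
Implicit hydrogens by atom environment:
  4 × C (aromatic): no H
  2 × C (aromatic): 1 H each → 2
  2 × O: 1 H each → 2
  1 × F: no H
  1 × I: no H
  Total hydrogens = 4.
Molecular formula: C6H4FIO2

C6H4FIO2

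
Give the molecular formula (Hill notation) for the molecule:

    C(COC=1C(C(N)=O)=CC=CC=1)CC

Heavy atoms from the SMILES: 11 C, 1 N, 2 O.
Implicit hydrogens by atom environment:
  4 × C (aromatic): 1 H each → 4
  3 × C: 2 H each → 6
  2 × C (aromatic): no H
  2 × O: no H
  1 × C: 3 H
  1 × C: no H
  1 × N: 2 H
  Total hydrogens = 15.
Molecular formula: C11H15NO2

C11H15NO2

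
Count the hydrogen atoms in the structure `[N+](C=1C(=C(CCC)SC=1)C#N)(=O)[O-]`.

Hydrogens are implicit in SMILES; fill each atom to its normal valence:
  3 × C (aromatic): no H
  2 × C: 2 H each → 4
  1 × C: 3 H
  1 × C (aromatic): 1 H
  1 × C: no H
  1 × N (charge +1): no H
  1 × N: no H
  1 × O: no H
  1 × O (charge -1): no H
  1 × S (aromatic): no H
  Total hydrogens = 8.

8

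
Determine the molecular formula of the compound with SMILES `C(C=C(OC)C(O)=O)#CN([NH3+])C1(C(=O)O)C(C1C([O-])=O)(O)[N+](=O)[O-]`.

C11H11N3O10

Heavy atoms from the SMILES: 11 C, 3 N, 10 O.
Implicit hydrogens by atom environment:
  8 × C: no H
  5 × O: no H
  3 × O: 1 H each → 3
  2 × C: 1 H each → 2
  2 × O (charge -1): no H
  1 × C: 3 H
  1 × N (charge +1): 3 H
  1 × N (charge +1): no H
  1 × N: no H
  Total hydrogens = 11.
Molecular formula: C11H11N3O10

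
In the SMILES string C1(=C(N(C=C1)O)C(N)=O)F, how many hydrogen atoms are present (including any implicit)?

5

Hydrogens are implicit in SMILES; fill each atom to its normal valence:
  2 × C (aromatic): 1 H each → 2
  2 × C (aromatic): no H
  1 × C: no H
  1 × F: no H
  1 × N: 2 H
  1 × N (aromatic): no H
  1 × O: 1 H
  1 × O: no H
  Total hydrogens = 5.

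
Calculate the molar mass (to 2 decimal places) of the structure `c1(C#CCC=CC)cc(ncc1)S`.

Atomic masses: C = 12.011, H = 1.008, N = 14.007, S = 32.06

Molecular formula: C11H11NS.
M = 11×12.011 + 11×1.008 + 1×14.007 + 1×32.06 = 189.28 g/mol.

189.28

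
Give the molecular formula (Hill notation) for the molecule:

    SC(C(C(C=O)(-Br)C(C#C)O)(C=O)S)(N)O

C8H10BrNO4S2

Heavy atoms from the SMILES: 1 Br, 8 C, 1 N, 4 O, 2 S.
Implicit hydrogens by atom environment:
  4 × C: 1 H each → 4
  4 × C: no H
  2 × O: 1 H each → 2
  2 × O: no H
  2 × S: 1 H each → 2
  1 × Br: no H
  1 × N: 2 H
  Total hydrogens = 10.
Molecular formula: C8H10BrNO4S2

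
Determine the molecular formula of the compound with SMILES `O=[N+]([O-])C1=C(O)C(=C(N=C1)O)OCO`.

C6H6N2O6

Heavy atoms from the SMILES: 6 C, 2 N, 6 O.
Implicit hydrogens by atom environment:
  4 × C (aromatic): no H
  3 × O: 1 H each → 3
  2 × O: no H
  1 × C: 2 H
  1 × C (aromatic): 1 H
  1 × N (aromatic): no H
  1 × N (charge +1): no H
  1 × O (charge -1): no H
  Total hydrogens = 6.
Molecular formula: C6H6N2O6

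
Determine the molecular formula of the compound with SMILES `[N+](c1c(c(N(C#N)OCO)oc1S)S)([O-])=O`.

Heavy atoms from the SMILES: 6 C, 3 N, 5 O, 2 S.
Implicit hydrogens by atom environment:
  4 × C (aromatic): no H
  2 × N: no H
  2 × O: no H
  2 × S: 1 H each → 2
  1 × C: 2 H
  1 × C: no H
  1 × N (charge +1): no H
  1 × O: 1 H
  1 × O (aromatic): no H
  1 × O (charge -1): no H
  Total hydrogens = 5.
Molecular formula: C6H5N3O5S2

C6H5N3O5S2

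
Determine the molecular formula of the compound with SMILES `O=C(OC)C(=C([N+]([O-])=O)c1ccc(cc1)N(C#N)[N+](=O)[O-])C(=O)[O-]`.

C12H7N4O8-

Heavy atoms from the SMILES: 12 C, 4 N, 8 O.
Implicit hydrogens by atom environment:
  5 × C: no H
  5 × O: no H
  4 × C (aromatic): 1 H each → 4
  3 × O (charge -1): no H
  2 × C (aromatic): no H
  2 × N: no H
  2 × N (charge +1): no H
  1 × C: 3 H
  Total hydrogens = 7.
Net charge -1.
Molecular formula: C12H7N4O8-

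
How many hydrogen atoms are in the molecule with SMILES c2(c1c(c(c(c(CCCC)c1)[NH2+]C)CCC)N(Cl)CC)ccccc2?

32

Hydrogens are implicit in SMILES; fill each atom to its normal valence:
  6 × C: 2 H each → 12
  6 × C (aromatic): 1 H each → 6
  6 × C (aromatic): no H
  4 × C: 3 H each → 12
  1 × Cl: no H
  1 × N (charge +1): 2 H
  1 × N: no H
  Total hydrogens = 32.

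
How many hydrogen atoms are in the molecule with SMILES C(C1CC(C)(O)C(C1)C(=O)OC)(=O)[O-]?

13

Hydrogens are implicit in SMILES; fill each atom to its normal valence:
  3 × C: no H
  3 × O: no H
  2 × C: 3 H each → 6
  2 × C: 2 H each → 4
  2 × C: 1 H each → 2
  1 × O: 1 H
  1 × O (charge -1): no H
  Total hydrogens = 13.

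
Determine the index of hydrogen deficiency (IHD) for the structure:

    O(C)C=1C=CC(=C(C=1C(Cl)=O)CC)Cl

5

Molecular formula from the SMILES: C10H10Cl2O2.
DoU = (2C + 2 + N − H − X)/2 = (2·10 + 2 + 0 − 10 − 2)/2 = 10/2 = 5.
(Structurally: 1 ring(s) + 4 π bond(s) = 5.)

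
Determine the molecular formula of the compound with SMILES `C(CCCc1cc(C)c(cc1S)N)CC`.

Heavy atoms from the SMILES: 13 C, 1 N, 1 S.
Implicit hydrogens by atom environment:
  5 × C: 2 H each → 10
  4 × C (aromatic): no H
  2 × C: 3 H each → 6
  2 × C (aromatic): 1 H each → 2
  1 × N: 2 H
  1 × S: 1 H
  Total hydrogens = 21.
Molecular formula: C13H21NS

C13H21NS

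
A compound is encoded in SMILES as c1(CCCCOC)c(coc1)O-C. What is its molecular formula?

Heavy atoms from the SMILES: 10 C, 3 O.
Implicit hydrogens by atom environment:
  4 × C: 2 H each → 8
  2 × C: 3 H each → 6
  2 × C (aromatic): 1 H each → 2
  2 × C (aromatic): no H
  2 × O: no H
  1 × O (aromatic): no H
  Total hydrogens = 16.
Molecular formula: C10H16O3

C10H16O3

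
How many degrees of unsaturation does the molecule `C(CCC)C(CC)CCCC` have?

0

Molecular formula from the SMILES: C11H24.
DoU = (2C + 2 + N − H − X)/2 = (2·11 + 2 + 0 − 24 − 0)/2 = 0/2 = 0.
(Structurally: 0 ring(s) + 0 π bond(s) = 0.)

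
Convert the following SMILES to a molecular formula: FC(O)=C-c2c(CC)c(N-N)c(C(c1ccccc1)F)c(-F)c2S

C17H17F3N2OS

Heavy atoms from the SMILES: 17 C, 3 F, 2 N, 1 O, 1 S.
Implicit hydrogens by atom environment:
  7 × C (aromatic): no H
  5 × C (aromatic): 1 H each → 5
  3 × F: no H
  2 × C: 1 H each → 2
  1 × C: 3 H
  1 × C: 2 H
  1 × C: no H
  1 × N: 2 H
  1 × N: 1 H
  1 × O: 1 H
  1 × S: 1 H
  Total hydrogens = 17.
Molecular formula: C17H17F3N2OS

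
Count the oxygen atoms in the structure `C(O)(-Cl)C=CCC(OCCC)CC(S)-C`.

The symbol for oxygen appears 2 times in the SMILES.

2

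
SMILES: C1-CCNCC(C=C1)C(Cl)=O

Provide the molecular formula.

C8H12ClNO

Heavy atoms from the SMILES: 8 C, 1 Cl, 1 N, 1 O.
Implicit hydrogens by atom environment:
  4 × C: 2 H each → 8
  3 × C: 1 H each → 3
  1 × C: no H
  1 × Cl: no H
  1 × N: 1 H
  1 × O: no H
  Total hydrogens = 12.
Molecular formula: C8H12ClNO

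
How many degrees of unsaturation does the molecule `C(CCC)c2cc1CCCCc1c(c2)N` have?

5

Molecular formula from the SMILES: C14H21N.
DoU = (2C + 2 + N − H − X)/2 = (2·14 + 2 + 1 − 21 − 0)/2 = 10/2 = 5.
(Structurally: 2 ring(s) + 3 π bond(s) = 5.)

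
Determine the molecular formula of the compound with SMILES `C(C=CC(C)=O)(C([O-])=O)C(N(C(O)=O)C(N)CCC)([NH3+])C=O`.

C13H21N3O6

Heavy atoms from the SMILES: 13 C, 3 N, 6 O.
Implicit hydrogens by atom environment:
  5 × C: 1 H each → 5
  4 × C: no H
  4 × O: no H
  2 × C: 3 H each → 6
  2 × C: 2 H each → 4
  1 × N (charge +1): 3 H
  1 × N: 2 H
  1 × N: no H
  1 × O: 1 H
  1 × O (charge -1): no H
  Total hydrogens = 21.
Molecular formula: C13H21N3O6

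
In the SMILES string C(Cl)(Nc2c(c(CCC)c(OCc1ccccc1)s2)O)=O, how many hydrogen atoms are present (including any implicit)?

16

Hydrogens are implicit in SMILES; fill each atom to its normal valence:
  5 × C (aromatic): 1 H each → 5
  5 × C (aromatic): no H
  3 × C: 2 H each → 6
  2 × O: no H
  1 × C: 3 H
  1 × C: no H
  1 × Cl: no H
  1 × N: 1 H
  1 × O: 1 H
  1 × S (aromatic): no H
  Total hydrogens = 16.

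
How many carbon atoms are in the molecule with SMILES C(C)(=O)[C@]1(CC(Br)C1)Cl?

6

The symbol for carbon appears 6 times in the SMILES. (Cl is a single chlorine, not C + l.)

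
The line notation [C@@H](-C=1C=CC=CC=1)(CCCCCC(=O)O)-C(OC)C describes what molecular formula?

C16H24O3

Heavy atoms from the SMILES: 16 C, 3 O.
Implicit hydrogens by atom environment:
  5 × C: 2 H each → 10
  5 × C (aromatic): 1 H each → 5
  2 × C: 3 H each → 6
  2 × C: 1 H each → 2
  2 × O: no H
  1 × C (aromatic): no H
  1 × C: no H
  1 × O: 1 H
  Total hydrogens = 24.
Molecular formula: C16H24O3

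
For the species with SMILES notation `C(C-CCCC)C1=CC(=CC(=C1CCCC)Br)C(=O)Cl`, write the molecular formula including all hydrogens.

C17H24BrClO

Heavy atoms from the SMILES: 1 Br, 17 C, 1 Cl, 1 O.
Implicit hydrogens by atom environment:
  8 × C: 2 H each → 16
  4 × C (aromatic): no H
  2 × C: 3 H each → 6
  2 × C (aromatic): 1 H each → 2
  1 × Br: no H
  1 × C: no H
  1 × Cl: no H
  1 × O: no H
  Total hydrogens = 24.
Molecular formula: C17H24BrClO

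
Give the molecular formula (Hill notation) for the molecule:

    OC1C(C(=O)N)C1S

Heavy atoms from the SMILES: 4 C, 1 N, 2 O, 1 S.
Implicit hydrogens by atom environment:
  3 × C: 1 H each → 3
  1 × C: no H
  1 × N: 2 H
  1 × O: 1 H
  1 × O: no H
  1 × S: 1 H
  Total hydrogens = 7.
Molecular formula: C4H7NO2S

C4H7NO2S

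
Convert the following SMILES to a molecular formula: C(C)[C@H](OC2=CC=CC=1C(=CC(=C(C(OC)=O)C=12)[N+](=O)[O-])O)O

C15H15NO7

Heavy atoms from the SMILES: 15 C, 1 N, 7 O.
Implicit hydrogens by atom environment:
  6 × C (aromatic): no H
  4 × C (aromatic): 1 H each → 4
  4 × O: no H
  2 × C: 3 H each → 6
  2 × O: 1 H each → 2
  1 × C: 2 H
  1 × C: 1 H
  1 × C: no H
  1 × N (charge +1): no H
  1 × O (charge -1): no H
  Total hydrogens = 15.
Molecular formula: C15H15NO7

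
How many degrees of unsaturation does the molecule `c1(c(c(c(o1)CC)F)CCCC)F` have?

Molecular formula from the SMILES: C10H14F2O.
DoU = (2C + 2 + N − H − X)/2 = (2·10 + 2 + 0 − 14 − 2)/2 = 6/2 = 3.
(Structurally: 1 ring(s) + 2 π bond(s) = 3.)

3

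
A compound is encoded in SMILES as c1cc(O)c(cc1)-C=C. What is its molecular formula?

C8H8O

Heavy atoms from the SMILES: 8 C, 1 O.
Implicit hydrogens by atom environment:
  4 × C (aromatic): 1 H each → 4
  2 × C (aromatic): no H
  1 × C: 2 H
  1 × C: 1 H
  1 × O: 1 H
  Total hydrogens = 8.
Molecular formula: C8H8O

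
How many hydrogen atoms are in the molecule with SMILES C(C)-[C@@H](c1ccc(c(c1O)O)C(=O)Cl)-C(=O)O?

11

Hydrogens are implicit in SMILES; fill each atom to its normal valence:
  4 × C (aromatic): no H
  3 × O: 1 H each → 3
  2 × C (aromatic): 1 H each → 2
  2 × C: no H
  2 × O: no H
  1 × C: 3 H
  1 × C: 2 H
  1 × C: 1 H
  1 × Cl: no H
  Total hydrogens = 11.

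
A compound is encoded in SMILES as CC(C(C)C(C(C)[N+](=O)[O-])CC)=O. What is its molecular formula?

Heavy atoms from the SMILES: 9 C, 1 N, 3 O.
Implicit hydrogens by atom environment:
  4 × C: 3 H each → 12
  3 × C: 1 H each → 3
  2 × O: no H
  1 × C: 2 H
  1 × C: no H
  1 × N (charge +1): no H
  1 × O (charge -1): no H
  Total hydrogens = 17.
Molecular formula: C9H17NO3

C9H17NO3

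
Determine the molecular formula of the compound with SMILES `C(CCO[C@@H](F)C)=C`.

Heavy atoms from the SMILES: 6 C, 1 F, 1 O.
Implicit hydrogens by atom environment:
  3 × C: 2 H each → 6
  2 × C: 1 H each → 2
  1 × C: 3 H
  1 × F: no H
  1 × O: no H
  Total hydrogens = 11.
Molecular formula: C6H11FO

C6H11FO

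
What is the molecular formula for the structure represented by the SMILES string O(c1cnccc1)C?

Heavy atoms from the SMILES: 6 C, 1 N, 1 O.
Implicit hydrogens by atom environment:
  4 × C (aromatic): 1 H each → 4
  1 × C: 3 H
  1 × C (aromatic): no H
  1 × N (aromatic): no H
  1 × O: no H
  Total hydrogens = 7.
Molecular formula: C6H7NO

C6H7NO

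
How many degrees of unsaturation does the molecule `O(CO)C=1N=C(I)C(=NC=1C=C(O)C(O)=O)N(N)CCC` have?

6

Molecular formula from the SMILES: C11H15IN4O5.
DoU = (2C + 2 + N − H − X)/2 = (2·11 + 2 + 4 − 15 − 1)/2 = 12/2 = 6.
(Structurally: 1 ring(s) + 5 π bond(s) = 6.)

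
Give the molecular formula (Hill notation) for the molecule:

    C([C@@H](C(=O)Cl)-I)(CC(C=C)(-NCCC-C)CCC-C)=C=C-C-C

C19H31ClINO

Heavy atoms from the SMILES: 19 C, 1 Cl, 1 I, 1 N, 1 O.
Implicit hydrogens by atom environment:
  9 × C: 2 H each → 18
  4 × C: no H
  3 × C: 3 H each → 9
  3 × C: 1 H each → 3
  1 × Cl: no H
  1 × I: no H
  1 × N: 1 H
  1 × O: no H
  Total hydrogens = 31.
Molecular formula: C19H31ClINO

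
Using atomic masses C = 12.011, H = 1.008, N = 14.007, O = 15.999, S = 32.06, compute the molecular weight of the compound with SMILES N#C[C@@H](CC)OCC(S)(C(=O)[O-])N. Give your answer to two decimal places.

203.24

Molecular formula: C7H11N2O3S-.
M = 7×12.011 + 11×1.008 + 2×14.007 + 3×15.999 + 1×32.06 = 203.24 g/mol.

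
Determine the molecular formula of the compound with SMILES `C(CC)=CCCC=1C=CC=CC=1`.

Heavy atoms from the SMILES: 12 C.
Implicit hydrogens by atom environment:
  5 × C (aromatic): 1 H each → 5
  3 × C: 2 H each → 6
  2 × C: 1 H each → 2
  1 × C: 3 H
  1 × C (aromatic): no H
  Total hydrogens = 16.
Molecular formula: C12H16

C12H16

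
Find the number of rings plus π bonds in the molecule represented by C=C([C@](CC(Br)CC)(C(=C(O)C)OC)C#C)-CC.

4

Molecular formula from the SMILES: C15H23BrO2.
DoU = (2C + 2 + N − H − X)/2 = (2·15 + 2 + 0 − 23 − 1)/2 = 8/2 = 4.
(Structurally: 0 ring(s) + 4 π bond(s) = 4.)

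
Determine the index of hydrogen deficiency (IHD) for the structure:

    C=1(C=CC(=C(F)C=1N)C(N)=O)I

Molecular formula from the SMILES: C7H6FIN2O.
DoU = (2C + 2 + N − H − X)/2 = (2·7 + 2 + 2 − 6 − 2)/2 = 10/2 = 5.
(Structurally: 1 ring(s) + 4 π bond(s) = 5.)

5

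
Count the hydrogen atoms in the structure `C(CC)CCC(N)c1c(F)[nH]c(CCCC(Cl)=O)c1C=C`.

24

Hydrogens are implicit in SMILES; fill each atom to its normal valence:
  8 × C: 2 H each → 16
  4 × C (aromatic): no H
  2 × C: 1 H each → 2
  1 × C: 3 H
  1 × C: no H
  1 × Cl: no H
  1 × F: no H
  1 × N: 2 H
  1 × N (aromatic): 1 H
  1 × O: no H
  Total hydrogens = 24.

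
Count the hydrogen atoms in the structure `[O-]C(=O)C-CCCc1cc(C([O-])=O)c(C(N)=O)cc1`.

Hydrogens are implicit in SMILES; fill each atom to its normal valence:
  4 × C: 2 H each → 8
  3 × C (aromatic): 1 H each → 3
  3 × C (aromatic): no H
  3 × C: no H
  3 × O: no H
  2 × O (charge -1): no H
  1 × N: 2 H
  Total hydrogens = 13.

13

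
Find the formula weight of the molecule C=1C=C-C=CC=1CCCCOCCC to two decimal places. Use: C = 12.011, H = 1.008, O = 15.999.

192.30

Molecular formula: C13H20O.
M = 13×12.011 + 20×1.008 + 1×15.999 = 192.30 g/mol.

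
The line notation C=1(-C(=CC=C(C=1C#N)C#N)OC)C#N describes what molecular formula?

Heavy atoms from the SMILES: 10 C, 3 N, 1 O.
Implicit hydrogens by atom environment:
  4 × C (aromatic): no H
  3 × C: no H
  3 × N: no H
  2 × C (aromatic): 1 H each → 2
  1 × C: 3 H
  1 × O: no H
  Total hydrogens = 5.
Molecular formula: C10H5N3O

C10H5N3O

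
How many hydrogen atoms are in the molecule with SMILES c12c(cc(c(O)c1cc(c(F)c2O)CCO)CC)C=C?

Hydrogens are implicit in SMILES; fill each atom to its normal valence:
  8 × C (aromatic): no H
  4 × C: 2 H each → 8
  3 × O: 1 H each → 3
  2 × C (aromatic): 1 H each → 2
  1 × C: 3 H
  1 × C: 1 H
  1 × F: no H
  Total hydrogens = 17.

17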